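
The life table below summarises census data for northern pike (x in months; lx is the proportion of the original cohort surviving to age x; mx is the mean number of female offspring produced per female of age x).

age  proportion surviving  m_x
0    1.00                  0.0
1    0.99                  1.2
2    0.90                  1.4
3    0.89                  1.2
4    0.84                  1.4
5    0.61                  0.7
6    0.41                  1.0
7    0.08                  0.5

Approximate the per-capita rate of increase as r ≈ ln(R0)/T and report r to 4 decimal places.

0.5799

R0 = Σ lx·mx = 0 + 1.188 + 1.26 + 1.068 + 1.176 + 0.427 + 0.41 + 0.04 = 5.569
Σ x·lx·mx = 16.491; T = 16.491/5.569 = 2.96121…
r ≈ ln(R0)/T = ln(5.569)/2.96121… = 0.579903… → 0.5799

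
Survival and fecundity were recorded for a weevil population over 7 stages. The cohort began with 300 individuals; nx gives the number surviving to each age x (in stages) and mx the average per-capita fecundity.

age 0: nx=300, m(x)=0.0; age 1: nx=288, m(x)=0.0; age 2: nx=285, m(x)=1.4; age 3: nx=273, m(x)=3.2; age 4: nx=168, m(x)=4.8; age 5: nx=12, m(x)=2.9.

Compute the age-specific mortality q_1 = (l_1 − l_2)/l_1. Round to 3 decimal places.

0.010

lx = nx/n0 = nx/300: 1, 0.96, 0.95, 0.91, 0.56, 0.04
q_1 = (l_1 − l_2) / l_1 = (0.96 − 0.95) / 0.96
     = 0.01 / 0.96 = 0.010417… → 0.010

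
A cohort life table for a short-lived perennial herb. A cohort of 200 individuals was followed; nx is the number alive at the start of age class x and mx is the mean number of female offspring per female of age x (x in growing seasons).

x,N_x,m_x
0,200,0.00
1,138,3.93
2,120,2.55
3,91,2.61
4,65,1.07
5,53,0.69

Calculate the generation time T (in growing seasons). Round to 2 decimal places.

1.95

lx = nx/n0 = nx/200: 1, 0.69, 0.6, 0.455, 0.325, 0.265
lx·mx: 0, 2.7117, 1.53, 1.18755, 0.34775, 0.18285 → R0 = 5.95985
x·lx·mx: 0, 2.7117, 3.06, 3.56265, 1.391, 0.91425 → Σ = 11.6396
T = 11.6396 / 5.95985 = 1.953002… → 1.95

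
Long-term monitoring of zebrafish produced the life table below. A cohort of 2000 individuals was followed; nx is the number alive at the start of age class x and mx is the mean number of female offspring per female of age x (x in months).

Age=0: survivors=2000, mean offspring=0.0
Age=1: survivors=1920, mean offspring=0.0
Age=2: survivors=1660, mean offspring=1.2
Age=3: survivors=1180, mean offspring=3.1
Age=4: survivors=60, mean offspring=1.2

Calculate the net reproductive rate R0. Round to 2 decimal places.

2.86

lx = nx/n0 = nx/2000: 1, 0.96, 0.83, 0.59, 0.03
lx·mx by age: 0, 0, 0.996, 1.829, 0.036
R0 = Σ lx·mx = 2.861 → 2.86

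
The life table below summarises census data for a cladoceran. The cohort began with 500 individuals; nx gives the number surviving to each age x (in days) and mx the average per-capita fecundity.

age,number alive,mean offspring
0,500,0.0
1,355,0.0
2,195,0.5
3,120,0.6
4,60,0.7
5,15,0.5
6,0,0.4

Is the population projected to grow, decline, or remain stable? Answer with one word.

declining

lx = nx/n0 = nx/500: 1, 0.71, 0.39, 0.24, 0.12, 0.03, 0
R0 = Σ lx·mx = 0 + 0 + 0.195 + 0.144 + 0.084 + 0.015 + 0 = 0.438
R0 < 1, so the population is declining.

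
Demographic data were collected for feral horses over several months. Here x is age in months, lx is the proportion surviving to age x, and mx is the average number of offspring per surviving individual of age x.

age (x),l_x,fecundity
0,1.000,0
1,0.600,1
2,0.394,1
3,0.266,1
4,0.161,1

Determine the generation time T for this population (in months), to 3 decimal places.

lx·mx: 0, 0.6, 0.394, 0.266, 0.161 → R0 = 1.421
x·lx·mx: 0, 0.6, 0.788, 0.798, 0.644 → Σ = 2.83
T = 2.83 / 1.421 = 1.991555… → 1.992

1.992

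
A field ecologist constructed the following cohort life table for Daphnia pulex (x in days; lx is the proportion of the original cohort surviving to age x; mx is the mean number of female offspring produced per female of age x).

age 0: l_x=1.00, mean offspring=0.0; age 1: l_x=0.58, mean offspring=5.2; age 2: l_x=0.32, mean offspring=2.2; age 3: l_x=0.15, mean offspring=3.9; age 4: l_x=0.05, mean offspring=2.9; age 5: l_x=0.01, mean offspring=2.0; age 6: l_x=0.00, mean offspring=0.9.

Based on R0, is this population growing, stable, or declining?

R0 = Σ lx·mx = 0 + 3.016 + 0.704 + 0.585 + 0.145 + 0.02 + 0 = 4.47
R0 > 1, so the population is growing.

growing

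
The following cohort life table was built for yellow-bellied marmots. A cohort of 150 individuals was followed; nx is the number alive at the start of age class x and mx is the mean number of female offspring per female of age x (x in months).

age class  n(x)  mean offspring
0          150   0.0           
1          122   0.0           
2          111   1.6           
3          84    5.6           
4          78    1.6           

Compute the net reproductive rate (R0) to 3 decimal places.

5.152

lx = nx/n0 = nx/150: 1, 0.81333…, 0.74, 0.56, 0.52
lx·mx by age: 0, 0, 1.184, 3.136, 0.832
R0 = Σ lx·mx = 5.152… → 5.152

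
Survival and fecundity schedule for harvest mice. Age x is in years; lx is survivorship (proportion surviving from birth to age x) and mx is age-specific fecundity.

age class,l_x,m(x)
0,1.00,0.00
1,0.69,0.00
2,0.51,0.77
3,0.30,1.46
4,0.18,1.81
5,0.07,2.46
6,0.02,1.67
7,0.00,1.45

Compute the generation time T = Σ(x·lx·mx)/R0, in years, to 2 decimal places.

3.28

lx·mx: 0, 0, 0.3927, 0.438, 0.3258, 0.1722, 0.0334, 0 → R0 = 1.3621
x·lx·mx: 0, 0, 0.7854, 1.314, 1.3032, 0.861, 0.2004, 0 → Σ = 4.464
T = 4.464 / 1.3621 = 3.277292… → 3.28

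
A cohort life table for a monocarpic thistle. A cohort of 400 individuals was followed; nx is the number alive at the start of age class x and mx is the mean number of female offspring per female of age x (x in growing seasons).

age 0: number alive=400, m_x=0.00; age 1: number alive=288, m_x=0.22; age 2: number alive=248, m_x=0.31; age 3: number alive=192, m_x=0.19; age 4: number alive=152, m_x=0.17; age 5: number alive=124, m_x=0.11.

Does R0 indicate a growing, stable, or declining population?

declining

lx = nx/n0 = nx/400: 1, 0.72, 0.62, 0.48, 0.38, 0.31
R0 = Σ lx·mx = 0 + 0.1584 + 0.1922 + 0.0912 + 0.0646 + 0.0341 = 0.5405
R0 < 1, so the population is declining.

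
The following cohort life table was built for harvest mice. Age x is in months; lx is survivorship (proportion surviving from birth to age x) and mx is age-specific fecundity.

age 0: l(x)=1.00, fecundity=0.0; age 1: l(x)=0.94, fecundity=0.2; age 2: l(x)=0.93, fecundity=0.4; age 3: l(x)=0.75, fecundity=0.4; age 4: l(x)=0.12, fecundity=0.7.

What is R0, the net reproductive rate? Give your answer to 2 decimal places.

lx·mx by age: 0, 0.188, 0.372, 0.3, 0.084
R0 = Σ lx·mx = 0.944 → 0.94

0.94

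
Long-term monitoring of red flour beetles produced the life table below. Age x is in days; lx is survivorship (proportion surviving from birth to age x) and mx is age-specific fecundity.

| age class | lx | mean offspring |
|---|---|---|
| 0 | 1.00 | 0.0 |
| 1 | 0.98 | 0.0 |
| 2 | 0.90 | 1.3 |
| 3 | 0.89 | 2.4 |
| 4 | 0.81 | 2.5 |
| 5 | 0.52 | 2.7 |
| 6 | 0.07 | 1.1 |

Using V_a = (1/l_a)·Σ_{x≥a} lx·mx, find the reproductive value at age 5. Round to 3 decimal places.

lx·mx for x ≥ 5: 1.404, 0.077 → sum = 1.481
V_5 = 1.481 / l_5 = 1.481 / 0.52 = 2.848077… → 2.848

2.848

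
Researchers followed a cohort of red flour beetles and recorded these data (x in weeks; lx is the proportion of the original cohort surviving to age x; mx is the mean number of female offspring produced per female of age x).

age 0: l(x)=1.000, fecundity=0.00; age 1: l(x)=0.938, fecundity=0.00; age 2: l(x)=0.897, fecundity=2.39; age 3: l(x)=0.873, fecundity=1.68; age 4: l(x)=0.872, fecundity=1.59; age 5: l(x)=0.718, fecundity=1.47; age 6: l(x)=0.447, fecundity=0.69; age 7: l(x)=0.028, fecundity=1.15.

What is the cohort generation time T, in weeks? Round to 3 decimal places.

3.377

lx·mx: 0, 0, 2.14383, 1.46664, 1.38648, 1.05546, 0.30843, 0.0322 → R0 = 6.39304
x·lx·mx: 0, 0, 4.28766, 4.39992, 5.54592, 5.2773, 1.85058, 0.2254 → Σ = 21.58678
T = 21.58678 / 6.39304 = 3.376606… → 3.377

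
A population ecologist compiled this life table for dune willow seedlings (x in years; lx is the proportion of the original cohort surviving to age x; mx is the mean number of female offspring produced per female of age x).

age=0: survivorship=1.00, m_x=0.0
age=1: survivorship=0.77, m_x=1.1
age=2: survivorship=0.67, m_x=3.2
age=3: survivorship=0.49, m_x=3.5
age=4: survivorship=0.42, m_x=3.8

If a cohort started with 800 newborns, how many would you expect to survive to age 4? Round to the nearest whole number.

Expected survivors = N0 · l_4 = 800 × 0.42 = 336 → 336

336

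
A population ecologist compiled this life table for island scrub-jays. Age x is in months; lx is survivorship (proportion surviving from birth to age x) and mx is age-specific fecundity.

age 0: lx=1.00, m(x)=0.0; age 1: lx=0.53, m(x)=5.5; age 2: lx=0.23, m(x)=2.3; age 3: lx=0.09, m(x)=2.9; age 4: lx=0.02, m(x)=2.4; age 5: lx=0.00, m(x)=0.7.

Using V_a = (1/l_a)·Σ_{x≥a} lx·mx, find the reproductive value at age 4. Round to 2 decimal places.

2.40

lx·mx for x ≥ 4: 0.048, 0 → sum = 0.048
V_4 = 0.048 / l_4 = 0.048 / 0.02 = 2.4 → 2.40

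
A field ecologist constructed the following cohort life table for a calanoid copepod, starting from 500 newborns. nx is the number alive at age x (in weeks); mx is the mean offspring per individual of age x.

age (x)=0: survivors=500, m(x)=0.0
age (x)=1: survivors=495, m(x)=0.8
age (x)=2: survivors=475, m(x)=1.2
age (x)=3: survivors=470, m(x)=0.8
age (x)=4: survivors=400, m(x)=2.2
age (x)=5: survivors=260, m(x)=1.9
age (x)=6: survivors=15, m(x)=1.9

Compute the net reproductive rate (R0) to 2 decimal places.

5.49

lx = nx/n0 = nx/500: 1, 0.99, 0.95, 0.94, 0.8, 0.52, 0.03
lx·mx by age: 0, 0.792, 1.14, 0.752, 1.76, 0.988, 0.057
R0 = Σ lx·mx = 5.489 → 5.49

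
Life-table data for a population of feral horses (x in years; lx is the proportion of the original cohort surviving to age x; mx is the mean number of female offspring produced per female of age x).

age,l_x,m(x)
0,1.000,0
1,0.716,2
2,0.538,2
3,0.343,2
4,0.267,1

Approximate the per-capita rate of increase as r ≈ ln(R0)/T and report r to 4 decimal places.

R0 = Σ lx·mx = 0 + 1.432 + 1.076 + 0.686 + 0.267 = 3.461
Σ x·lx·mx = 6.71; T = 6.71/3.461 = 1.93875…
r ≈ ln(R0)/T = ln(3.461)/1.93875… = 0.640392… → 0.6404

0.6404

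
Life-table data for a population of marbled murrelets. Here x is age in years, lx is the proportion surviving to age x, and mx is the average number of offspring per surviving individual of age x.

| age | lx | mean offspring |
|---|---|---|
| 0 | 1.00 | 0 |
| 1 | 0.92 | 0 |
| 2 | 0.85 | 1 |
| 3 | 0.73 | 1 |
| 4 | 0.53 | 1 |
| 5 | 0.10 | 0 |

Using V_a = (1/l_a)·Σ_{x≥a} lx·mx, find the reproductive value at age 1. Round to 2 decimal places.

lx·mx for x ≥ 1: 0, 0.85, 0.73, 0.53, 0 → sum = 2.11
V_1 = 2.11 / l_1 = 2.11 / 0.92 = 2.293478… → 2.29

2.29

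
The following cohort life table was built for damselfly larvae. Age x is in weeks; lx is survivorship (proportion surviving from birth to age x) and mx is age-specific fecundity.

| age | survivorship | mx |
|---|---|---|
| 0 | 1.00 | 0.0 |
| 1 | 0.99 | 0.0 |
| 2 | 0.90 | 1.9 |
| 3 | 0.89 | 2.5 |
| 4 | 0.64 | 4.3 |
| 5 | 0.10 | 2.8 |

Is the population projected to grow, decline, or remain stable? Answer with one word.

growing

R0 = Σ lx·mx = 0 + 0 + 1.71 + 2.225 + 2.752 + 0.28 = 6.967
R0 > 1, so the population is growing.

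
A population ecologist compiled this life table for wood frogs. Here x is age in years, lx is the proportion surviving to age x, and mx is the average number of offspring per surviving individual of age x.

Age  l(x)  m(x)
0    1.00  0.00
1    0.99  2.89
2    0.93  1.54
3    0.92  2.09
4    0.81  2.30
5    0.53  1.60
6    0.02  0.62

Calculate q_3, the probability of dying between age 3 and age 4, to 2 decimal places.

0.12

q_3 = (l_3 − l_4) / l_3 = (0.92 − 0.81) / 0.92
     = 0.11 / 0.92 = 0.119565… → 0.12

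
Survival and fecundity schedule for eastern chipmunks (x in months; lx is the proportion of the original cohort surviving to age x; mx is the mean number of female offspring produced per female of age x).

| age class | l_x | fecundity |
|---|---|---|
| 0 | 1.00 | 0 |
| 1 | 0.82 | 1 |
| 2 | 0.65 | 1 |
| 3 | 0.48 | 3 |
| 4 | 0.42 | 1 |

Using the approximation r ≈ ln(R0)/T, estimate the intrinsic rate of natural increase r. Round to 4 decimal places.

0.4933

R0 = Σ lx·mx = 0 + 0.82 + 0.65 + 1.44 + 0.42 = 3.33
Σ x·lx·mx = 8.12; T = 8.12/3.33 = 2.43844…
r ≈ ln(R0)/T = ln(3.33)/2.43844… = 0.493337… → 0.4933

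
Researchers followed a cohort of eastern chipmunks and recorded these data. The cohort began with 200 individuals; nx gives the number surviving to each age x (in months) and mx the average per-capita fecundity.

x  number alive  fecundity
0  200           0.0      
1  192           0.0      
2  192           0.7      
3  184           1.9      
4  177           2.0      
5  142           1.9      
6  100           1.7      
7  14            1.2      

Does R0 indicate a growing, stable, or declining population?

growing

lx = nx/n0 = nx/200: 1, 0.96, 0.96, 0.92, 0.885, 0.71, 0.5, 0.07
R0 = Σ lx·mx = 0 + 0 + 0.672 + 1.748 + 1.77 + 1.349 + 0.85 + 0.084 = 6.473
R0 > 1, so the population is growing.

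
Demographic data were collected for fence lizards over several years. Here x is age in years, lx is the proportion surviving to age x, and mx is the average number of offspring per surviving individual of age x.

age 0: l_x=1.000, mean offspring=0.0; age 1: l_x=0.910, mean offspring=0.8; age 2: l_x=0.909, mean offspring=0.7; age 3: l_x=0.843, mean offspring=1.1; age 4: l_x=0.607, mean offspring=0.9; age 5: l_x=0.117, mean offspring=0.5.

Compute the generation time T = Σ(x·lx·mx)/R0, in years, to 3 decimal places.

lx·mx: 0, 0.728, 0.6363, 0.9273, 0.5463, 0.0585 → R0 = 2.8964
x·lx·mx: 0, 0.728, 1.2726, 2.7819, 2.1852, 0.2925 → Σ = 7.2602
T = 7.2602 / 2.8964 = 2.506629… → 2.507

2.507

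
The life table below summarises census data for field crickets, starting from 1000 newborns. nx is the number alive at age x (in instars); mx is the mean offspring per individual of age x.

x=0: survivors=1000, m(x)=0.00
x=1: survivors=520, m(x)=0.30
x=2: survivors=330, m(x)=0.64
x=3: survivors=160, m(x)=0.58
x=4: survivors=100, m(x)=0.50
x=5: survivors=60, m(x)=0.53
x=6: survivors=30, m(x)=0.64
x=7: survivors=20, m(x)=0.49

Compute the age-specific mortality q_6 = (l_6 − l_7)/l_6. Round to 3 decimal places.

lx = nx/n0 = nx/1000: 1, 0.52, 0.33, 0.16, 0.1, 0.06, 0.03, 0.02
q_6 = (l_6 − l_7) / l_6 = (0.03 − 0.02) / 0.03
     = 0.01 / 0.03 = 0.333333… → 0.333

0.333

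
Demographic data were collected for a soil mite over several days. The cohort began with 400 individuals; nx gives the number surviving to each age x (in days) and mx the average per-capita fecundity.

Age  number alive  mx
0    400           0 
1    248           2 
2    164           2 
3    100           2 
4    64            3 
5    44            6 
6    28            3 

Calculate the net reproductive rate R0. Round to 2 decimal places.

3.91

lx = nx/n0 = nx/400: 1, 0.62, 0.41, 0.25, 0.16, 0.11, 0.07
lx·mx by age: 0, 1.24, 0.82, 0.5, 0.48, 0.66, 0.21
R0 = Σ lx·mx = 3.91 → 3.91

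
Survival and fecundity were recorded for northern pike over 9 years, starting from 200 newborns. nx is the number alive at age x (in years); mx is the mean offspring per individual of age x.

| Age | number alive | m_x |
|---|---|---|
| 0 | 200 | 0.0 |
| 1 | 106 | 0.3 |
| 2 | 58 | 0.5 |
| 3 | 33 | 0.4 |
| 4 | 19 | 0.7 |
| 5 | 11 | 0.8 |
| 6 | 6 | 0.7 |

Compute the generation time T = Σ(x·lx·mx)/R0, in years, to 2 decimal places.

2.51

lx = nx/n0 = nx/200: 1, 0.53, 0.29, 0.165, 0.095, 0.055, 0.03
lx·mx: 0, 0.159, 0.145, 0.066, 0.0665, 0.044, 0.021 → R0 = 0.5015
x·lx·mx: 0, 0.159, 0.29, 0.198, 0.266, 0.22, 0.126 → Σ = 1.259
T = 1.259 / 0.5015 = 2.510469… → 2.51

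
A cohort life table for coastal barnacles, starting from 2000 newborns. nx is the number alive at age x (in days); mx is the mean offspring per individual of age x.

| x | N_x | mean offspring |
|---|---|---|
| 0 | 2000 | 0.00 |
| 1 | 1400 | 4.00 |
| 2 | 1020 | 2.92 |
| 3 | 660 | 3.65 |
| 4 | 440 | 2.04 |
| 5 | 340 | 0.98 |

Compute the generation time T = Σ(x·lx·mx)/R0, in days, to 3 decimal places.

lx = nx/n0 = nx/2000: 1, 0.7, 0.51, 0.33, 0.22, 0.17
lx·mx: 0, 2.8, 1.4892, 1.2045, 0.4488, 0.1666 → R0 = 6.1091
x·lx·mx: 0, 2.8, 2.9784, 3.6135, 1.7952, 0.833 → Σ = 12.0201
T = 12.0201 / 6.1091 = 1.967573… → 1.968

1.968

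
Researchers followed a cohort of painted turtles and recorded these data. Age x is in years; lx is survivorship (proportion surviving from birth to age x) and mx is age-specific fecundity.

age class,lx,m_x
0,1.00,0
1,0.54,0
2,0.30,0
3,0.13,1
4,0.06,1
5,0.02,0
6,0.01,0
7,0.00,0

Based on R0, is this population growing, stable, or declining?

R0 = Σ lx·mx = 0 + 0 + 0 + 0.13 + 0.06 + 0 + 0 + 0 = 0.19
R0 < 1, so the population is declining.

declining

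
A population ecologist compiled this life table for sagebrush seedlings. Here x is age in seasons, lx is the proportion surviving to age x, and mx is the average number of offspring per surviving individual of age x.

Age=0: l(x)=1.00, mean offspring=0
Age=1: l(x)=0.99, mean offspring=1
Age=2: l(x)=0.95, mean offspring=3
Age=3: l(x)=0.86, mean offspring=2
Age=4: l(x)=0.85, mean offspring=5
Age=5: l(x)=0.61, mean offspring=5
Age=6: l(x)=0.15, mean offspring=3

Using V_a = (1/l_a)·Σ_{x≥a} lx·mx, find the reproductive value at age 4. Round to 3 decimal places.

9.118

lx·mx for x ≥ 4: 4.25, 3.05, 0.45 → sum = 7.75
V_4 = 7.75 / l_4 = 7.75 / 0.85 = 9.117647… → 9.118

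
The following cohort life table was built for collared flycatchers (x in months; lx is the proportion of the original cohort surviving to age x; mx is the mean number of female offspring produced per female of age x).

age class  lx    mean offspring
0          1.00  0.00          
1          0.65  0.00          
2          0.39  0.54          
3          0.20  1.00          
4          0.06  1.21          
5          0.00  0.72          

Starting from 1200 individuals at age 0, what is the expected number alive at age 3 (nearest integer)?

Expected survivors = N0 · l_3 = 1200 × 0.20 = 240 → 240

240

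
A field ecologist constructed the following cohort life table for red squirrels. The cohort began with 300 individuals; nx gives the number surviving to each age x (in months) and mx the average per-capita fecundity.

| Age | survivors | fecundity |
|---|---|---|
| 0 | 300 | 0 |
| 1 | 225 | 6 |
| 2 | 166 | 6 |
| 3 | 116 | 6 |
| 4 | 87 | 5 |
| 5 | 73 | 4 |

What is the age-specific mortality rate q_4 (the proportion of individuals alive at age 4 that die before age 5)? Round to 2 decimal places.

0.16

lx = nx/n0 = nx/300: 1, 0.75, 0.55333…, 0.38667…, 0.29, 0.24333…
q_4 = (l_4 − l_5) / l_4 = (0.29 − 0.243333…) / 0.29
     = 0.046667… / 0.29 = 0.16092… → 0.16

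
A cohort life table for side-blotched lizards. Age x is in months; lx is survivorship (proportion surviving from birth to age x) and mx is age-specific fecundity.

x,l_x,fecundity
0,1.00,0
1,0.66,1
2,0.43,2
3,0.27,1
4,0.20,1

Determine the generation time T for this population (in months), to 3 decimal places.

lx·mx: 0, 0.66, 0.86, 0.27, 0.2 → R0 = 1.99
x·lx·mx: 0, 0.66, 1.72, 0.81, 0.8 → Σ = 3.99
T = 3.99 / 1.99 = 2.005025… → 2.005

2.005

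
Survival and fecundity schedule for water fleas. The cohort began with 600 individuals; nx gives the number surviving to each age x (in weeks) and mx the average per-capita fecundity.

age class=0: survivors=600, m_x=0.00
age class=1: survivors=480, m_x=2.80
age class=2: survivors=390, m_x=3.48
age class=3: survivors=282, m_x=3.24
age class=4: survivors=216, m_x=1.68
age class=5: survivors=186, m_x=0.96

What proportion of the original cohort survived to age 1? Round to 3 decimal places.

l_1 = n_1/n_0 = 480/600 = 0.8 → 0.800

0.800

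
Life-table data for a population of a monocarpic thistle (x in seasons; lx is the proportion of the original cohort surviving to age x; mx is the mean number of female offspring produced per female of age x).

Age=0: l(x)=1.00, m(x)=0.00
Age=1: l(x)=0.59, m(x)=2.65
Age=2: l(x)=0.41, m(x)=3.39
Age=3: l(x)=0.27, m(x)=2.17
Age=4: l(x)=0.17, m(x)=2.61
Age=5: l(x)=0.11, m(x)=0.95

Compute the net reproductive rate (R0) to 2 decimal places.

lx·mx by age: 0, 1.5635, 1.3899, 0.5859, 0.4437, 0.1045
R0 = Σ lx·mx = 4.0875 → 4.09

4.09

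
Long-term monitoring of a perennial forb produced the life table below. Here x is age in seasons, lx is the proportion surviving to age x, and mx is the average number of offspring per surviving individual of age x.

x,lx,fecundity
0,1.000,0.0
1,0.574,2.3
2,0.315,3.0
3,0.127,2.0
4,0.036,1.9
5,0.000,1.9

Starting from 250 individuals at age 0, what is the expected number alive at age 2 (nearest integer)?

79

Expected survivors = N0 · l_2 = 250 × 0.315 = 78.75 → 79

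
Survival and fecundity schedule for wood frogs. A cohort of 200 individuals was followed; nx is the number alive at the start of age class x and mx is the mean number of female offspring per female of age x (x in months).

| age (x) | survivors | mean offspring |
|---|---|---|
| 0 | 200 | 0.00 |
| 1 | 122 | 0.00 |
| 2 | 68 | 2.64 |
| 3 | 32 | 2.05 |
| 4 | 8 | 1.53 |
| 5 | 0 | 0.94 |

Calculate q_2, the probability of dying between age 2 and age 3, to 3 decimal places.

lx = nx/n0 = nx/200: 1, 0.61, 0.34, 0.16, 0.04, 0
q_2 = (l_2 − l_3) / l_2 = (0.34 − 0.16) / 0.34
     = 0.18 / 0.34 = 0.529412… → 0.529

0.529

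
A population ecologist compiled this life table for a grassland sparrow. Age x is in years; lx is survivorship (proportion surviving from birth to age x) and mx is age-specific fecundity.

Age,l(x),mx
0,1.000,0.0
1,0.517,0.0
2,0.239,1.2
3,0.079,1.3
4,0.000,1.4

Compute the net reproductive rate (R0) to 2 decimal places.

lx·mx by age: 0, 0, 0.2868, 0.1027, 0
R0 = Σ lx·mx = 0.3895 → 0.39

0.39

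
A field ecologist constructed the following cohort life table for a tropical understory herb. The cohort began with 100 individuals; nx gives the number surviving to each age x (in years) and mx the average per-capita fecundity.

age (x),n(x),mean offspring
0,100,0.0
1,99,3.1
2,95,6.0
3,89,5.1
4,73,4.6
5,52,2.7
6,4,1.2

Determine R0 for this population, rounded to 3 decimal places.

18.118

lx = nx/n0 = nx/100: 1, 0.99, 0.95, 0.89, 0.73, 0.52, 0.04
lx·mx by age: 0, 3.069, 5.7, 4.539, 3.358, 1.404, 0.048
R0 = Σ lx·mx = 18.118 → 18.118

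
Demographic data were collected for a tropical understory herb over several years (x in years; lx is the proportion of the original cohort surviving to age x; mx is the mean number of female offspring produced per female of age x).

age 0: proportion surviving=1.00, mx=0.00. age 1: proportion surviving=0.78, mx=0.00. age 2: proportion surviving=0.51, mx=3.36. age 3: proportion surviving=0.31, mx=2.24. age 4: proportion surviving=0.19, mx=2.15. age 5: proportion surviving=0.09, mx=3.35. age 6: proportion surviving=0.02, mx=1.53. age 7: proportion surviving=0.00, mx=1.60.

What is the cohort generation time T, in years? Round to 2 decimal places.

lx·mx: 0, 0, 1.7136, 0.6944, 0.4085, 0.3015, 0.0306, 0 → R0 = 3.1486
x·lx·mx: 0, 0, 3.4272, 2.0832, 1.634, 1.5075, 0.1836, 0 → Σ = 8.8355
T = 8.8355 / 3.1486 = 2.806168… → 2.81

2.81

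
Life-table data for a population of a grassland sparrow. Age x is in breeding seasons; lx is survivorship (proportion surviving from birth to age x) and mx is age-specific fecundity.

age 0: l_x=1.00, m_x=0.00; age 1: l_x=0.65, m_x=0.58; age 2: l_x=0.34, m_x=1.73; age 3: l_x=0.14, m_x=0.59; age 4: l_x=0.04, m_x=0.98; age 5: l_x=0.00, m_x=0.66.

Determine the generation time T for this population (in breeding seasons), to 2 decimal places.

lx·mx: 0, 0.377, 0.5882, 0.0826, 0.0392, 0 → R0 = 1.087
x·lx·mx: 0, 0.377, 1.1764, 0.2478, 0.1568, 0 → Σ = 1.958
T = 1.958 / 1.087 = 1.801288… → 1.80

1.80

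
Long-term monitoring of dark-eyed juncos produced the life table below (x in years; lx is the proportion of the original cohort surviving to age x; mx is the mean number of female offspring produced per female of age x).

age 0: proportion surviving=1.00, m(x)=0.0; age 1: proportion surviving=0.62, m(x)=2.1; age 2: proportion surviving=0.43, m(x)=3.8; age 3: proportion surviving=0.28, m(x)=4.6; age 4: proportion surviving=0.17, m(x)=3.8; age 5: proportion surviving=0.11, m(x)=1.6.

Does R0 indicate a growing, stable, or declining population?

growing

R0 = Σ lx·mx = 0 + 1.302 + 1.634 + 1.288 + 0.646 + 0.176 = 5.046
R0 > 1, so the population is growing.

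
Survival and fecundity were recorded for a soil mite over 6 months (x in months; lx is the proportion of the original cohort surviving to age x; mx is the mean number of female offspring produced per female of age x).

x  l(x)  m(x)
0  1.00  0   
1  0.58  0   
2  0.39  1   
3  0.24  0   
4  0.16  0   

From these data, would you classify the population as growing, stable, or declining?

declining

R0 = Σ lx·mx = 0 + 0 + 0.39 + 0 + 0 = 0.39
R0 < 1, so the population is declining.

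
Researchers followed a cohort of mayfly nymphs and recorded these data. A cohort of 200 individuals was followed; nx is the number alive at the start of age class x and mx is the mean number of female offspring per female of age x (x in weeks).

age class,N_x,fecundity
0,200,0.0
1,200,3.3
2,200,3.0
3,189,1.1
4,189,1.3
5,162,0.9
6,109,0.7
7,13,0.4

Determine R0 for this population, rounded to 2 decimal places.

9.70

lx = nx/n0 = nx/200: 1, 1, 1, 0.945, 0.945, 0.81, 0.545, 0.065
lx·mx by age: 0, 3.3, 3, 1.0395, 1.2285, 0.729, 0.3815, 0.026
R0 = Σ lx·mx = 9.7045 → 9.70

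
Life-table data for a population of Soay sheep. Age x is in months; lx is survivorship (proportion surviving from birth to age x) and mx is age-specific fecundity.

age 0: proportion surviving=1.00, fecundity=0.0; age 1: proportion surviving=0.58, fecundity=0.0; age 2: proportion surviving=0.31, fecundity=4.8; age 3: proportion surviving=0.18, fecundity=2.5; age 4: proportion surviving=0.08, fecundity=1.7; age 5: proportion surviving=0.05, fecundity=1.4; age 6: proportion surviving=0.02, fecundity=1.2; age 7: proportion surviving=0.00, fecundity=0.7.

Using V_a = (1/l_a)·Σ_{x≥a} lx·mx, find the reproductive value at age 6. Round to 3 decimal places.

lx·mx for x ≥ 6: 0.024, 0 → sum = 0.024
V_6 = 0.024 / l_6 = 0.024 / 0.02 = 1.2 → 1.200

1.200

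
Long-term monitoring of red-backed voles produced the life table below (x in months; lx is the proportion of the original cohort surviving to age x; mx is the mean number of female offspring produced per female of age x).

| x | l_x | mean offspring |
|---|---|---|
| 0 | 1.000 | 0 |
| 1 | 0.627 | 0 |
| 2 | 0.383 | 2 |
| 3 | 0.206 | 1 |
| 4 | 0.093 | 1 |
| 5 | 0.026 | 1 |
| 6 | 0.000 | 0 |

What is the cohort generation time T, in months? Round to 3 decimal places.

lx·mx: 0, 0, 0.766, 0.206, 0.093, 0.026, 0 → R0 = 1.091
x·lx·mx: 0, 0, 1.532, 0.618, 0.372, 0.13, 0 → Σ = 2.652
T = 2.652 / 1.091 = 2.430797… → 2.431

2.431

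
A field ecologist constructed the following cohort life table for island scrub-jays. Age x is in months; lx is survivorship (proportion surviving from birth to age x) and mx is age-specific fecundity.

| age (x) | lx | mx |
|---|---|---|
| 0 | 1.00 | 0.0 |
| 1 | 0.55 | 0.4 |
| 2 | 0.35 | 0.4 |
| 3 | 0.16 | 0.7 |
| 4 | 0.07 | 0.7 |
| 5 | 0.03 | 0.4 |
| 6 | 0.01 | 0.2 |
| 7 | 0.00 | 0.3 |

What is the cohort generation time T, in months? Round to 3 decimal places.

2.064

lx·mx: 0, 0.22, 0.14, 0.112, 0.049, 0.012, 0.002, 0 → R0 = 0.535
x·lx·mx: 0, 0.22, 0.28, 0.336, 0.196, 0.06, 0.012, 0 → Σ = 1.104
T = 1.104 / 0.535 = 2.063551… → 2.064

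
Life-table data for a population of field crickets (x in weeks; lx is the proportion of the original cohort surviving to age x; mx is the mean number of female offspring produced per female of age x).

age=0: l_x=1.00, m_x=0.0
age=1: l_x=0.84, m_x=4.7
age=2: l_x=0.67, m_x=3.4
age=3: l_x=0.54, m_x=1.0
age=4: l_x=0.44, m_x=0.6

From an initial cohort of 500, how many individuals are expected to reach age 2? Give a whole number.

Expected survivors = N0 · l_2 = 500 × 0.67 = 335 → 335

335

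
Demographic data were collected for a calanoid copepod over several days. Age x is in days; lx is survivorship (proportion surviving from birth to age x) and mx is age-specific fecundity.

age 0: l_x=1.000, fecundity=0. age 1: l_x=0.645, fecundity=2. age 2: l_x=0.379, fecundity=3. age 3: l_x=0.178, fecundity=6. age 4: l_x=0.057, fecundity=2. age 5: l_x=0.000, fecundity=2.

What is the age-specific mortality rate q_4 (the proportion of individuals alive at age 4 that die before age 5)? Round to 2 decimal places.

1.00

q_4 = (l_4 − l_5) / l_4 = (0.057 − 0) / 0.057
     = 0.057 / 0.057 = 1 → 1.00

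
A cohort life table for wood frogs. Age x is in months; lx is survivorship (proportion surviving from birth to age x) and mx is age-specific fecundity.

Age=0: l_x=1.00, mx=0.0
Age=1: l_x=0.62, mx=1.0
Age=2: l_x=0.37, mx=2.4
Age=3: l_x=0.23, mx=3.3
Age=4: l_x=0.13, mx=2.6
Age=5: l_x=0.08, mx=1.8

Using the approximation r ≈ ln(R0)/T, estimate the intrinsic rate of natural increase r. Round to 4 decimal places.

R0 = Σ lx·mx = 0 + 0.62 + 0.888 + 0.759 + 0.338 + 0.144 = 2.749
Σ x·lx·mx = 6.745; T = 6.745/2.749 = 2.45362…
r ≈ ln(R0)/T = ln(2.749)/2.45362… = 0.412141… → 0.4121

0.4121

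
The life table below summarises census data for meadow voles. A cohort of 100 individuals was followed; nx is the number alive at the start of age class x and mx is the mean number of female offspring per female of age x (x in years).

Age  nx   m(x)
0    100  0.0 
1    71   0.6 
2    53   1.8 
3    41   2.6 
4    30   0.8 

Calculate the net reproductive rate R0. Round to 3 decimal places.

lx = nx/n0 = nx/100: 1, 0.71, 0.53, 0.41, 0.3
lx·mx by age: 0, 0.426, 0.954, 1.066, 0.24
R0 = Σ lx·mx = 2.686 → 2.686

2.686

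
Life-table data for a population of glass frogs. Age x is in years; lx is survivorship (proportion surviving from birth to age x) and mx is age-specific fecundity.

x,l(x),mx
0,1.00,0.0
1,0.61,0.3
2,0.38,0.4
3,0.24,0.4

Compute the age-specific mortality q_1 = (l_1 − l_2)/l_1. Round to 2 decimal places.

0.38

q_1 = (l_1 − l_2) / l_1 = (0.61 − 0.38) / 0.61
     = 0.23 / 0.61 = 0.377049… → 0.38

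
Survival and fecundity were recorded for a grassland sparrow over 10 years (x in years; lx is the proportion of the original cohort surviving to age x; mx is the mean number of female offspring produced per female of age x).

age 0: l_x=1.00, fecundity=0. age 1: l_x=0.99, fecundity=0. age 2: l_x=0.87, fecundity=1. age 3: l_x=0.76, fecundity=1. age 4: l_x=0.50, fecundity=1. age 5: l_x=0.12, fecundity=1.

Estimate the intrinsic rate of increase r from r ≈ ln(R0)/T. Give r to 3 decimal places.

0.276

R0 = Σ lx·mx = 0 + 0 + 0.87 + 0.76 + 0.5 + 0.12 = 2.25
Σ x·lx·mx = 6.62; T = 6.62/2.25 = 2.94222…
r ≈ ln(R0)/T = ln(2.25)/2.94222… = 0.27562… → 0.276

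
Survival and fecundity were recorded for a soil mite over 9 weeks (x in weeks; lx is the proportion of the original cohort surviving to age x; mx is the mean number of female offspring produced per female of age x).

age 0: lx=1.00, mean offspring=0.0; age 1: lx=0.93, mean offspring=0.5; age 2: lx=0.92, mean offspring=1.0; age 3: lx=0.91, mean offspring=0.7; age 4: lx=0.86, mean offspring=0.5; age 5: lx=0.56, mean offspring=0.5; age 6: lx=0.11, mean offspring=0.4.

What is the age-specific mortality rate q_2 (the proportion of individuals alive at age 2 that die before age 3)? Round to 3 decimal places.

q_2 = (l_2 − l_3) / l_2 = (0.92 − 0.91) / 0.92
     = 0.01 / 0.92 = 0.01087… → 0.011

0.011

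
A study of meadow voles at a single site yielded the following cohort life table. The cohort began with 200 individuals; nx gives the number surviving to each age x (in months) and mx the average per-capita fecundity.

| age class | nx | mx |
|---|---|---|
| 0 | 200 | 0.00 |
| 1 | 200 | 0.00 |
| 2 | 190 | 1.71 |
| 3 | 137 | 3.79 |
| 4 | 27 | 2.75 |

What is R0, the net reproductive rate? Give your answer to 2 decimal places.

4.59

lx = nx/n0 = nx/200: 1, 1, 0.95, 0.685, 0.135
lx·mx by age: 0, 0, 1.6245, 2.59615, 0.37125
R0 = Σ lx·mx = 4.5919 → 4.59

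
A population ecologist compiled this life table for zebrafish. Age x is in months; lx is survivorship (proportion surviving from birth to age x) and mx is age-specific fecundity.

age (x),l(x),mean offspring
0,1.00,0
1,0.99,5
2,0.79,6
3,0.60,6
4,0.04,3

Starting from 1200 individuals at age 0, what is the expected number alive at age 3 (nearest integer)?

Expected survivors = N0 · l_3 = 1200 × 0.60 = 720 → 720

720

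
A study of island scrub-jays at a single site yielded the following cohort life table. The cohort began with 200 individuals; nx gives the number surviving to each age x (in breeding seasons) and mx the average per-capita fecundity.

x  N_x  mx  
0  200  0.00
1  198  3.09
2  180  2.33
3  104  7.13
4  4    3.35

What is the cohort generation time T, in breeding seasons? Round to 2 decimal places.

2.09

lx = nx/n0 = nx/200: 1, 0.99, 0.9, 0.52, 0.02
lx·mx: 0, 3.0591, 2.097, 3.7076, 0.067 → R0 = 8.9307
x·lx·mx: 0, 3.0591, 4.194, 11.1228, 0.268 → Σ = 18.6439
T = 18.6439 / 8.9307 = 2.087619… → 2.09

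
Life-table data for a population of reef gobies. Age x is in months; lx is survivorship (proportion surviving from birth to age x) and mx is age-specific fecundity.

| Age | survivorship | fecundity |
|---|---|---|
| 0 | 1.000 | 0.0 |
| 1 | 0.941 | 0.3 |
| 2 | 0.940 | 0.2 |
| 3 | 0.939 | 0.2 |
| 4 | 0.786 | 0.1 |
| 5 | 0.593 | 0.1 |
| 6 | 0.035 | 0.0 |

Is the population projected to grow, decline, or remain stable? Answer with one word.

declining

R0 = Σ lx·mx = 0 + 0.2823 + 0.188 + 0.1878 + 0.0786 + 0.0593 + 0 = 0.796
R0 < 1, so the population is declining.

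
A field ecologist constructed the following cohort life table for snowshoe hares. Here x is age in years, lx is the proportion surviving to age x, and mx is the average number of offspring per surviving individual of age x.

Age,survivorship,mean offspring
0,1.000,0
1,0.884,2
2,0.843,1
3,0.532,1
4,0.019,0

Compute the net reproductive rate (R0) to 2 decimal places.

3.14

lx·mx by age: 0, 1.768, 0.843, 0.532, 0
R0 = Σ lx·mx = 3.143 → 3.14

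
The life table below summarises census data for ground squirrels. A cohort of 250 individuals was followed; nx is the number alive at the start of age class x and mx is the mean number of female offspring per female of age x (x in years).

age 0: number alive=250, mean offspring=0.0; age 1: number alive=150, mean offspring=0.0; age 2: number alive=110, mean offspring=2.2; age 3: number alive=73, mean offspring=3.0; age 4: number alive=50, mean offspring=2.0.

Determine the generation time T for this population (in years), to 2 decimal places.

2.75

lx = nx/n0 = nx/250: 1, 0.6, 0.44, 0.292, 0.2
lx·mx: 0, 0, 0.968, 0.876, 0.4 → R0 = 2.244
x·lx·mx: 0, 0, 1.936, 2.628, 1.6 → Σ = 6.164
T = 6.164 / 2.244 = 2.746881… → 2.75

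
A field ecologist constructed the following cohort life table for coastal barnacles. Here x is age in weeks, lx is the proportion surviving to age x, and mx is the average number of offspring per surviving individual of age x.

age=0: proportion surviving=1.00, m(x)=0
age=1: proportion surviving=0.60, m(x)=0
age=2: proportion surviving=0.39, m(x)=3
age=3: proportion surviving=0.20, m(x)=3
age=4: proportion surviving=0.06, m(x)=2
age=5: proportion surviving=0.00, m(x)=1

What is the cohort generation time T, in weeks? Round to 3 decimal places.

2.444

lx·mx: 0, 0, 1.17, 0.6, 0.12, 0 → R0 = 1.89
x·lx·mx: 0, 0, 2.34, 1.8, 0.48, 0 → Σ = 4.62
T = 4.62 / 1.89 = 2.444444… → 2.444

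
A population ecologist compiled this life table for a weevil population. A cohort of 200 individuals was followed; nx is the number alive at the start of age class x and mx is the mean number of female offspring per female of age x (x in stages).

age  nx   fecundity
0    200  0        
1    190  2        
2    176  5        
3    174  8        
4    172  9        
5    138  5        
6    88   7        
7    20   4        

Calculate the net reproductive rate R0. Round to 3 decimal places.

27.930

lx = nx/n0 = nx/200: 1, 0.95, 0.88, 0.87, 0.86, 0.69, 0.44, 0.1
lx·mx by age: 0, 1.9, 4.4, 6.96, 7.74, 3.45, 3.08, 0.4
R0 = Σ lx·mx = 27.93 → 27.930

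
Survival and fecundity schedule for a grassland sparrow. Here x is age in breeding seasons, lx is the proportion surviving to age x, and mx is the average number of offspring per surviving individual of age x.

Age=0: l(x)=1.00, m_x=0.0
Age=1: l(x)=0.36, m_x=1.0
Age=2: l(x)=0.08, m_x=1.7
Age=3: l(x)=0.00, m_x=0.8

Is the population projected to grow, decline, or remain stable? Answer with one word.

R0 = Σ lx·mx = 0 + 0.36 + 0.136 + 0 = 0.496
R0 < 1, so the population is declining.

declining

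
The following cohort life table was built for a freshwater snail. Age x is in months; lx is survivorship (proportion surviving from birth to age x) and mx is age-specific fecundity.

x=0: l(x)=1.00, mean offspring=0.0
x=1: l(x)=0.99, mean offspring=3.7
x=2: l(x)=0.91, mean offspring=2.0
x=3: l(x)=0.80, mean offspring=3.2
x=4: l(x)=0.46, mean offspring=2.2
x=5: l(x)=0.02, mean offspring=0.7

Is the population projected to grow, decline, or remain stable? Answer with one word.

R0 = Σ lx·mx = 0 + 3.663 + 1.82 + 2.56 + 1.012 + 0.014 = 9.069
R0 > 1, so the population is growing.

growing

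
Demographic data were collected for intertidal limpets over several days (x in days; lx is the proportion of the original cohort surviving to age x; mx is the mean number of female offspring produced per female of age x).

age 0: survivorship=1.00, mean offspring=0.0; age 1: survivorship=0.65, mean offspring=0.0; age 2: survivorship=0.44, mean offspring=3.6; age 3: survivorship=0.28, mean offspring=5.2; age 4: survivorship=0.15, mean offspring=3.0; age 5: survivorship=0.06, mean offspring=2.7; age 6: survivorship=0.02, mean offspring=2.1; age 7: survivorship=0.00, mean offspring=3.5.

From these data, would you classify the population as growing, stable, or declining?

R0 = Σ lx·mx = 0 + 0 + 1.584 + 1.456 + 0.45 + 0.162 + 0.042 + 0 = 3.694
R0 > 1, so the population is growing.

growing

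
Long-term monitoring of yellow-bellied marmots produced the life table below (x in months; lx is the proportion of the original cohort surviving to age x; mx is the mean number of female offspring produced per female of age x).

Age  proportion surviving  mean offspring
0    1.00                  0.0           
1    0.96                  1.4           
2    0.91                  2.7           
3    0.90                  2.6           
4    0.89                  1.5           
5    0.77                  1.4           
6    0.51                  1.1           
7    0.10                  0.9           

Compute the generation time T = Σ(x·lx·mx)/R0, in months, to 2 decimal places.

lx·mx: 0, 1.344, 2.457, 2.34, 1.335, 1.078, 0.561, 0.09 → R0 = 9.205
x·lx·mx: 0, 1.344, 4.914, 7.02, 5.34, 5.39, 3.366, 0.63 → Σ = 28.004
T = 28.004 / 9.205 = 3.04226… → 3.04

3.04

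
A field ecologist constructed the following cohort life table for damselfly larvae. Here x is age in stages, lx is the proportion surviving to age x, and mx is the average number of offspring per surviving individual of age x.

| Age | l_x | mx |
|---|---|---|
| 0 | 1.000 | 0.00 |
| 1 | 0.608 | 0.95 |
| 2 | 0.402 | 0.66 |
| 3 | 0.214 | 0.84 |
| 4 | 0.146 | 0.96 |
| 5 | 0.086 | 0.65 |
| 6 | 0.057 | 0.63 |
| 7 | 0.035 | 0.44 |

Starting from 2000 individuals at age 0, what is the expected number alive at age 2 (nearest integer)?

804

Expected survivors = N0 · l_2 = 2000 × 0.402 = 804 → 804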